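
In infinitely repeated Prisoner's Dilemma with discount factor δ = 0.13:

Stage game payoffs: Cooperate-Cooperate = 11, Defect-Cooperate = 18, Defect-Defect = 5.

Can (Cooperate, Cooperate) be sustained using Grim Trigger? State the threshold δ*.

δ* = 0.5385; since δ = 0.13 < 0.5385, cooperation cannot be sustained

Work:
For Grim Trigger:
Cooperate forever: 11/(1-δ)
Defect then punished: 18 + 5·δ/(1-δ)
Need: 11/(1-δ) ≥ 18 + 5·δ/(1-δ)
Solving: δ ≥ (T-R)/(T-P) = (18-11)/(18-5) = 0.5385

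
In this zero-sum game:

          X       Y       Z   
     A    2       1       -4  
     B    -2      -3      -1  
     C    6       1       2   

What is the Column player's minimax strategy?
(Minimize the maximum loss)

Column should play Y, value = 1

Work:
Column player minimizes Row's maximum payoff:
Column X: max payoff to Row = 6
Column Y: max payoff to Row = 1
Column Z: max payoff to Row = 2
Minimum is 1, achieved by column Y.
Minimax strategy: Y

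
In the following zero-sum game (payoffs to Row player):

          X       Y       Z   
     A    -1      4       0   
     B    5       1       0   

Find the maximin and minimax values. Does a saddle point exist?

Maximin = 0, Minimax = 0, Saddle: True

Work:
Row minimums: [-1, 0] → maximin = 0
Column maximums: [5, 4, 0] → minimax = 0
Saddle point exists! Game value = 0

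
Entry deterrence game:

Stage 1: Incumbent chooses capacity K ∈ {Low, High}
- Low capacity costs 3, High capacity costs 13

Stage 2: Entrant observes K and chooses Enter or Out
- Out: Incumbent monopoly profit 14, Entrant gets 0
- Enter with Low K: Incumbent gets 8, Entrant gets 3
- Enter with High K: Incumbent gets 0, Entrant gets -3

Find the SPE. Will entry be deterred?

SPE: (Low, Enter|Low, Out|High); Entry not deterred. Incumbent net profit = 5, Entrant gets 3

Work:
After Low K: Entrant enters (3 > 0)
After High K: Entrant stays out (-3 < 0)
Incumbent: Low → 8−3=5, High → 14−13=1
Incumbent chooses Low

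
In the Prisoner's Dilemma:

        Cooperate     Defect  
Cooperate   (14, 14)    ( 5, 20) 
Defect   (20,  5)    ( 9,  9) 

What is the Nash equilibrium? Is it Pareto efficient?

(Defect, Defect) is NE; not Pareto efficient

Work:
Defect dominates Cooperate for both players:
If P2 cooperates: Defect (20) > Cooperate (14)
If P2 defects: Defect (9) > Cooperate (5)
NE: (Defect, Defect) with payoff (9, 9)
But (Cooperate, Cooperate) = (14, 14) Pareto dominates (9, 9)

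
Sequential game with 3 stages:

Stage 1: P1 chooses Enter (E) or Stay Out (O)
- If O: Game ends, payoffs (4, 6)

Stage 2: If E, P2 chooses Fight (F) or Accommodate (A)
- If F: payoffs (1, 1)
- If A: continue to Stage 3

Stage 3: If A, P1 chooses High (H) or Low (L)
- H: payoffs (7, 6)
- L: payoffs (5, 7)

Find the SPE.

SPE: (E, A, H); Outcome (7, 6)

Work:
Stage 3: P1 chooses H (7 vs 5)
Stage 2: P2: F->1, A->6 (anticipating H). Choose A
Stage 1: P1: O->4, E->7 (anticipating A, H). Choose E
SPE path: E -> A -> H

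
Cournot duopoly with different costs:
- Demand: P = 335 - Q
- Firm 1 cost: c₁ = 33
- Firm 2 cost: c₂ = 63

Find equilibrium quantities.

q₁* = 110.67, q₂* = 80.67

Work:
Reaction: q₁ = (335 - 33 - q₂)/2
Reaction: q₂ = (335 - 63 - q₁)/2
Solve simultaneously:
q₁* = (335 - 2×33 + 63)/3 = 110.67
q₂* = (335 - 2×63 + 33)/3 = 80.67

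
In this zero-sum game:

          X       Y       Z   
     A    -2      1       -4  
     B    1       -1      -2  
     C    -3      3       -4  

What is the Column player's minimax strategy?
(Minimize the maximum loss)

Column should play Z, value = -2

Work:
Column player minimizes Row's maximum payoff:
Column X: max payoff to Row = 1
Column Y: max payoff to Row = 3
Column Z: max payoff to Row = -2
Minimum is -2, achieved by column Z.
Minimax strategy: Z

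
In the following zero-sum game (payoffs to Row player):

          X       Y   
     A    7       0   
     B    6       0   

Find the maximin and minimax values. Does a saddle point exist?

Maximin = 0, Minimax = 0, Saddle: True

Work:
Row minimums: [0, 0] → maximin = 0
Column maximums: [7, 0] → minimax = 0
Saddle point exists! Game value = 0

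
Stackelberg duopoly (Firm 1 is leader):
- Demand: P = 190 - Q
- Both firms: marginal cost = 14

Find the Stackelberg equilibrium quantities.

q₁* (leader) = 88.0, q₂* (follower) = 44.0

Work:
Follower's reaction: q₂ = (a - c - q₁)/2
Leader substitutes: π₁ = q₁·(a - q₁ - (a-c-q₁)/2 - c)
FOC: q₁* = (190 - 14)/2 = 88.00
Then: q₂* = (190 - 14 - 88.0)/2 = 44.00
Leader has first-mover advantage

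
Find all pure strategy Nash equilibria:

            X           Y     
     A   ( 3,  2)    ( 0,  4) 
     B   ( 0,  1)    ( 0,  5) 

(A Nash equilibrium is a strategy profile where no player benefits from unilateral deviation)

Nash equilibrium: (A, Y), (B, Y)

Work:
Best responses:
  P1 vs X: payoffs [3, 0] → best response A (payoff 3)
  P1 vs Y: payoffs [0, 0] → best response A/B (payoff 0)
  P2 vs A: payoffs [2, 4] → best response Y (payoff 4)
  P2 vs B: payoffs [1, 5] → best response Y (payoff 5)
Mutual best responses: (A,Y), (B,Y) → Nash equilibria.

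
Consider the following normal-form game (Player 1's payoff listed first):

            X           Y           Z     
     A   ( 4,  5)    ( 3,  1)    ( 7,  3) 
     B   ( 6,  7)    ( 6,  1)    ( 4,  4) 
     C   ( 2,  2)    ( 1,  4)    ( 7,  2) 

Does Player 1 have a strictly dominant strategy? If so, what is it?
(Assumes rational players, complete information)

No strictly dominant strategy exists for Player 1

Work:
A strategy strictly dominates another if it gives a strictly higher payoff against every opponent action. Compare each pair of P1's strategies column-by-column:
  A vs B: [4 vs 6, 3 vs 6, 7 vs 4] → A does not strictly dominate B (column X: 4 ≤ 6)
  A vs C: [4 vs 2, 3 vs 1, 7 vs 7] → A does not strictly dominate C (column Z: 7 ≤ 7)
  B vs A: [6 vs 4, 6 vs 3, 4 vs 7] → B does not strictly dominate A (column Z: 4 ≤ 7)
  B vs C: [6 vs 2, 6 vs 1, 4 vs 7] → B does not strictly dominate C (column Z: 4 ≤ 7)
  C vs A: [2 vs 4, 1 vs 3, 7 vs 7] → C does not strictly dominate A (column X: 2 ≤ 4)
  C vs B: [2 vs 6, 1 vs 6, 7 vs 4] → C does not strictly dominate B (column X: 2 ≤ 6)
No single strategy strictly dominates all others → no strictly dominant strategy.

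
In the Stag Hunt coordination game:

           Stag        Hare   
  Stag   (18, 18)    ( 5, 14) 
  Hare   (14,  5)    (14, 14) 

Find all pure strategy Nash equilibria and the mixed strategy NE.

Pure NE: (Stag, Stag) and (Hare, Hare); Mixed NE: p = 0.6923, q = 0.6923

Work:
Check pure NE:
(Stag, Stag): (18, 18) - no unilateral deviation beneficial
(Hare, Hare): (14, 14) - no unilateral deviation beneficial
Mixed NE: P1 plays Stag with p = 0.6923, P2 plays Stag with q = 0.6923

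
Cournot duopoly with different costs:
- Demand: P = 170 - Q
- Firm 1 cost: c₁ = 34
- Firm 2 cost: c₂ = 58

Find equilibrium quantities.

q₁* = 53.33, q₂* = 29.33

Work:
Reaction: q₁ = (170 - 34 - q₂)/2
Reaction: q₂ = (170 - 58 - q₁)/2
Solve simultaneously:
q₁* = (170 - 2×34 + 58)/3 = 53.33
q₂* = (170 - 2×58 + 34)/3 = 29.33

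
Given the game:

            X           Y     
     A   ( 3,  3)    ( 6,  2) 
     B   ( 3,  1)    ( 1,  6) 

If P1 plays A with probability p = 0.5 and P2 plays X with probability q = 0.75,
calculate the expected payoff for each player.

E[P1] = 3.125, E[P2] = 2.5

Work:
E[P1] = p·q·π₁(A,X) + p·(1-q)·π₁(A,Y) + (1-p)·q·π₁(B,X) + (1-p)·(1-q)·π₁(B,Y)
= 0.5·0.75·3 + 0.5·0.25·6 + 0.5·0.75·3 + 0.5·0.25·1
= 3.125

E[P2] = 2.5 (similar calculation)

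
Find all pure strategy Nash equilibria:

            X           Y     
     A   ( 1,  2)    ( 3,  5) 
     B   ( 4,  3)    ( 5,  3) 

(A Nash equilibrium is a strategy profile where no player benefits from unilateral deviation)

Nash equilibrium: (B, X), (B, Y)

Work:
Best responses:
  P1 vs X: payoffs [1, 4] → best response B (payoff 4)
  P1 vs Y: payoffs [3, 5] → best response B (payoff 5)
  P2 vs A: payoffs [2, 5] → best response Y (payoff 5)
  P2 vs B: payoffs [3, 3] → best response X/Y (payoff 3)
Mutual best responses: (B,X), (B,Y) → Nash equilibria.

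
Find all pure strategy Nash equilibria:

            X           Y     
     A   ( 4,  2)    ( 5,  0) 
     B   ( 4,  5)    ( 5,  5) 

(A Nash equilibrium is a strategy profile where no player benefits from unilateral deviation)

Nash equilibrium: (A, X), (B, X), (B, Y)

Work:
Best responses:
  P1 vs X: payoffs [4, 4] → best response A/B (payoff 4)
  P1 vs Y: payoffs [5, 5] → best response A/B (payoff 5)
  P2 vs A: payoffs [2, 0] → best response X (payoff 2)
  P2 vs B: payoffs [5, 5] → best response X/Y (payoff 5)
Mutual best responses: (A,X), (B,X), (B,Y) → Nash equilibria.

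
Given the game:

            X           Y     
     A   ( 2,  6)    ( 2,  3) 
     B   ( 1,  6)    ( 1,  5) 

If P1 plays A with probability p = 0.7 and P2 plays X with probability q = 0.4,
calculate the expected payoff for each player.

E[P1] = 1.7, E[P2] = 4.56

Work:
E[P1] = p·q·π₁(A,X) + p·(1-q)·π₁(A,Y) + (1-p)·q·π₁(B,X) + (1-p)·(1-q)·π₁(B,Y)
= 0.7·0.4·2 + 0.7·0.6·2 + 0.3·0.4·1 + 0.3·0.6·1
= 1.7

E[P2] = 4.56 (similar calculation)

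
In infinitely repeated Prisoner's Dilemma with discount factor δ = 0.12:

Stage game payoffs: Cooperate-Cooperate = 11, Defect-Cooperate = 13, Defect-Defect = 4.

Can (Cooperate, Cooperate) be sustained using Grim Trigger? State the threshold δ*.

δ* = 0.2222; since δ = 0.12 < 0.2222, cooperation cannot be sustained

Work:
For Grim Trigger:
Cooperate forever: 11/(1-δ)
Defect then punished: 13 + 4·δ/(1-δ)
Need: 11/(1-δ) ≥ 13 + 4·δ/(1-δ)
Solving: δ ≥ (T-R)/(T-P) = (13-11)/(13-4) = 0.2222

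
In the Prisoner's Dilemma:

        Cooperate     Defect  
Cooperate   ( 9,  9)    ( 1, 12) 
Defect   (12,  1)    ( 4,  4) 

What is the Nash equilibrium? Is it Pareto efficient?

(Defect, Defect) is NE; not Pareto efficient

Work:
Defect dominates Cooperate for both players:
If P2 cooperates: Defect (12) > Cooperate (9)
If P2 defects: Defect (4) > Cooperate (1)
NE: (Defect, Defect) with payoff (4, 4)
But (Cooperate, Cooperate) = (9, 9) Pareto dominates (4, 4)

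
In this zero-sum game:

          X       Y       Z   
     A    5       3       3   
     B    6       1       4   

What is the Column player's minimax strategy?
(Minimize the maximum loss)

Column should play Y, value = 3

Work:
Column player minimizes Row's maximum payoff:
Column X: max payoff to Row = 6
Column Y: max payoff to Row = 3
Column Z: max payoff to Row = 4
Minimum is 3, achieved by column Y.
Minimax strategy: Y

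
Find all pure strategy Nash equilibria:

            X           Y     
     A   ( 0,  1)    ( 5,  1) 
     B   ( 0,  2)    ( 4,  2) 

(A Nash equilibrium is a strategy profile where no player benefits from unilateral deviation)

Nash equilibrium: (A, X), (A, Y), (B, X)

Work:
Best responses:
  P1 vs X: payoffs [0, 0] → best response A/B (payoff 0)
  P1 vs Y: payoffs [5, 4] → best response A (payoff 5)
  P2 vs A: payoffs [1, 1] → best response X/Y (payoff 1)
  P2 vs B: payoffs [2, 2] → best response X/Y (payoff 2)
Mutual best responses: (A,X), (A,Y), (B,X) → Nash equilibria.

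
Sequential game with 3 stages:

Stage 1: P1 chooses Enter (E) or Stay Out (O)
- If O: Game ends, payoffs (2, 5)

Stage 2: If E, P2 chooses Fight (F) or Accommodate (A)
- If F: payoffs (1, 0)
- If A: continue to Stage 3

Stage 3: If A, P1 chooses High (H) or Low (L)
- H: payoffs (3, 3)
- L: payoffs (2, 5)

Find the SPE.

SPE: (E, A, H); Outcome (3, 3)

Work:
Stage 3: P1 chooses H (3 vs 2)
Stage 2: P2: F->0, A->3 (anticipating H). Choose A
Stage 1: P1: O->2, E->3 (anticipating A, H). Choose E
SPE path: E -> A -> H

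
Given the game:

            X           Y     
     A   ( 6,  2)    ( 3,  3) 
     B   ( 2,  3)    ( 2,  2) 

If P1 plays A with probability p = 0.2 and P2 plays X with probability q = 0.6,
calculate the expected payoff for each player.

E[P1] = 2.56, E[P2] = 2.56

Work:
E[P1] = p·q·π₁(A,X) + p·(1-q)·π₁(A,Y) + (1-p)·q·π₁(B,X) + (1-p)·(1-q)·π₁(B,Y)
= 0.2·0.6·6 + 0.2·0.4·3 + 0.8·0.6·2 + 0.8·0.4·2
= 2.56

E[P2] = 2.56 (similar calculation)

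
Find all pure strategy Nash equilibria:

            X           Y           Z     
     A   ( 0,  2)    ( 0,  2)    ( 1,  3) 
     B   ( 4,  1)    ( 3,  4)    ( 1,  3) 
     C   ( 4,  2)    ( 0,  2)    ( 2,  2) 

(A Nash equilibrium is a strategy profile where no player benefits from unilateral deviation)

Nash equilibrium: (B, Y), (C, X), (C, Z)

Work:
Best responses:
  P1 vs X: payoffs [0, 4, 4] → best response B/C (payoff 4)
  P1 vs Y: payoffs [0, 3, 0] → best response B (payoff 3)
  P1 vs Z: payoffs [1, 1, 2] → best response C (payoff 2)
  P2 vs A: payoffs [2, 2, 3] → best response Z (payoff 3)
  P2 vs B: payoffs [1, 4, 3] → best response Y (payoff 4)
  P2 vs C: payoffs [2, 2, 2] → best response X/Y/Z (payoff 2)
Mutual best responses: (B,Y), (C,X), (C,Z) → Nash equilibria.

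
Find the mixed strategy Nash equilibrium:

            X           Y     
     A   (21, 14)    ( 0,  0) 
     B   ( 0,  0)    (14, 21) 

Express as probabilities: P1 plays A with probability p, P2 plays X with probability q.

p = 0.6, q = 0.4

Work:
Find probabilities that make opponent indifferent:
P2 chooses q to make P1 indifferent between A and B
P1 chooses p to make P2 indifferent between X and Y
Mixed NE: P1 plays (A: 0.6, B: 0.4), P2 plays (X: 0.4, Y: 0.6)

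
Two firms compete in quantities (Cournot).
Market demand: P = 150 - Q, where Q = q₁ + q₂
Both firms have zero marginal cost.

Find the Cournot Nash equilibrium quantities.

q₁* = q₂* = 50.0; P* = 50.0

Work:
Profit: π_i = P·q_i = (a - q_i - q_j)·q_i
FOC: ∂π_i/∂q_i = a - 2q_i - q_j = 0
Reaction function: q_i = (150 - q_j)/2
Symmetry: q* = 150/3 = 50.0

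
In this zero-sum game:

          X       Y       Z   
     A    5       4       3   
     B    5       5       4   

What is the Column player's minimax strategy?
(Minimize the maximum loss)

Column should play Z, value = 4

Work:
Column player minimizes Row's maximum payoff:
Column X: max payoff to Row = 5
Column Y: max payoff to Row = 5
Column Z: max payoff to Row = 4
Minimum is 4, achieved by column Z.
Minimax strategy: Z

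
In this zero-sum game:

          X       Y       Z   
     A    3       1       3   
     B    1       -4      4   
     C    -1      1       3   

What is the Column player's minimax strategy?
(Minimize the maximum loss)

Column should play Y, value = 1

Work:
Column player minimizes Row's maximum payoff:
Column X: max payoff to Row = 3
Column Y: max payoff to Row = 1
Column Z: max payoff to Row = 4
Minimum is 1, achieved by column Y.
Minimax strategy: Y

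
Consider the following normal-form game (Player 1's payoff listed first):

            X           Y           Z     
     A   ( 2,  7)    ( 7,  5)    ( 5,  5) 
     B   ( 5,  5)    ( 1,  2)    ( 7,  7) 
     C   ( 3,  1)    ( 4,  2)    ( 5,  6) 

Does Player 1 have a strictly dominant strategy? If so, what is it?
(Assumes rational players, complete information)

No strictly dominant strategy exists for Player 1

Work:
A strategy strictly dominates another if it gives a strictly higher payoff against every opponent action. Compare each pair of P1's strategies column-by-column:
  A vs B: [2 vs 5, 7 vs 1, 5 vs 7] → A does not strictly dominate B (column X: 2 ≤ 5)
  A vs C: [2 vs 3, 7 vs 4, 5 vs 5] → A does not strictly dominate C (column X: 2 ≤ 3)
  B vs A: [5 vs 2, 1 vs 7, 7 vs 5] → B does not strictly dominate A (column Y: 1 ≤ 7)
  B vs C: [5 vs 3, 1 vs 4, 7 vs 5] → B does not strictly dominate C (column Y: 1 ≤ 4)
  C vs A: [3 vs 2, 4 vs 7, 5 vs 5] → C does not strictly dominate A (column Y: 4 ≤ 7)
  C vs B: [3 vs 5, 4 vs 1, 5 vs 7] → C does not strictly dominate B (column X: 3 ≤ 5)
No single strategy strictly dominates all others → no strictly dominant strategy.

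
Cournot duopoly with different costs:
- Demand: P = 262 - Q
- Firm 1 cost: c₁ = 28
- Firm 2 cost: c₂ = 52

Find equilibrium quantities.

q₁* = 86.0, q₂* = 62.0

Work:
Reaction: q₁ = (262 - 28 - q₂)/2
Reaction: q₂ = (262 - 52 - q₁)/2
Solve simultaneously:
q₁* = (262 - 2×28 + 52)/3 = 86.0
q₂* = (262 - 2×52 + 28)/3 = 62.0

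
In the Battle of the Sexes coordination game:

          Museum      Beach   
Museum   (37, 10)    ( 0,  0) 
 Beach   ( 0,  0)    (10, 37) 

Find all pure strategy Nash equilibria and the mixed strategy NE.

Pure NE: (Museum, Museum) and (Beach, Beach); Mixed NE: p = 0.7872, q = 0.2128

Work:
Check pure NE:
(Museum, Museum): (37, 10) - no unilateral deviation beneficial
(Beach, Beach): (10, 37) - no unilateral deviation beneficial
Mixed NE: P1 plays Museum with p = 0.7872, P2 plays Museum with q = 0.2128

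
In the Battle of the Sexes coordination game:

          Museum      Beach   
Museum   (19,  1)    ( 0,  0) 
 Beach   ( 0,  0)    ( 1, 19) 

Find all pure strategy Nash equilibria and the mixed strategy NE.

Pure NE: (Museum, Museum) and (Beach, Beach); Mixed NE: p = 0.95, q = 0.05

Work:
Check pure NE:
(Museum, Museum): (19, 1) - no unilateral deviation beneficial
(Beach, Beach): (1, 19) - no unilateral deviation beneficial
Mixed NE: P1 plays Museum with p = 0.95, P2 plays Museum with q = 0.05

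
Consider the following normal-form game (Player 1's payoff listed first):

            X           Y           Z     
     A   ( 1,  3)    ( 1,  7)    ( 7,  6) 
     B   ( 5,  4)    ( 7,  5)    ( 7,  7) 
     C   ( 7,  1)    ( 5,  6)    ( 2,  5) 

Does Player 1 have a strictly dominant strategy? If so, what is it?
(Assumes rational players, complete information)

No strictly dominant strategy exists for Player 1

Work:
A strategy strictly dominates another if it gives a strictly higher payoff against every opponent action. Compare each pair of P1's strategies column-by-column:
  A vs B: [1 vs 5, 1 vs 7, 7 vs 7] → A does not strictly dominate B (column X: 1 ≤ 5)
  A vs C: [1 vs 7, 1 vs 5, 7 vs 2] → A does not strictly dominate C (column X: 1 ≤ 7)
  B vs A: [5 vs 1, 7 vs 1, 7 vs 7] → B does not strictly dominate A (column Z: 7 ≤ 7)
  B vs C: [5 vs 7, 7 vs 5, 7 vs 2] → B does not strictly dominate C (column X: 5 ≤ 7)
  C vs A: [7 vs 1, 5 vs 1, 2 vs 7] → C does not strictly dominate A (column Z: 2 ≤ 7)
  C vs B: [7 vs 5, 5 vs 7, 2 vs 7] → C does not strictly dominate B (column Y: 5 ≤ 7)
No single strategy strictly dominates all others → no strictly dominant strategy.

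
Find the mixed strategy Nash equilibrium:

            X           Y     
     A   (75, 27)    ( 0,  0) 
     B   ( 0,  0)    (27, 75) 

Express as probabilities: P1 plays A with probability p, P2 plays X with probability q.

p = 0.7353, q = 0.2647

Work:
Find probabilities that make opponent indifferent:
P2 chooses q to make P1 indifferent between A and B
P1 chooses p to make P2 indifferent between X and Y
Mixed NE: P1 plays (A: 0.7353, B: 0.2647), P2 plays (X: 0.2647, Y: 0.7353)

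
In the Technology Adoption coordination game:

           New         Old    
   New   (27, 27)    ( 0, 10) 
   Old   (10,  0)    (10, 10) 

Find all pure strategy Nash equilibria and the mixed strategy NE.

Pure NE: (New, New) and (Old, Old); Mixed NE: p = 0.3704, q = 0.3704

Work:
Check pure NE:
(New, New): (27, 27) - no unilateral deviation beneficial
(Old, Old): (10, 10) - no unilateral deviation beneficial
Mixed NE: P1 plays New with p = 0.3704, P2 plays New with q = 0.3704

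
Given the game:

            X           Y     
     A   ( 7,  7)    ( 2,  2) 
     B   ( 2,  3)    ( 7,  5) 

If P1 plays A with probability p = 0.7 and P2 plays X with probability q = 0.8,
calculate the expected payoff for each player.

E[P1] = 5.1, E[P2] = 5.22

Work:
E[P1] = p·q·π₁(A,X) + p·(1-q)·π₁(A,Y) + (1-p)·q·π₁(B,X) + (1-p)·(1-q)·π₁(B,Y)
= 0.7·0.8·7 + 0.7·0.2·2 + 0.3·0.8·2 + 0.3·0.2·7
= 5.1

E[P2] = 5.22 (similar calculation)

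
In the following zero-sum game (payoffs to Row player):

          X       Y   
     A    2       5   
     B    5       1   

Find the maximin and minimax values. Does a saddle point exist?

Maximin = 2, Minimax = 5, Saddle: False

Work:
Row minimums: [2, 1] → maximin = 2
Column maximums: [5, 5] → minimax = 5
No saddle point (maximin ≠ minimax). Mixed strategy needed.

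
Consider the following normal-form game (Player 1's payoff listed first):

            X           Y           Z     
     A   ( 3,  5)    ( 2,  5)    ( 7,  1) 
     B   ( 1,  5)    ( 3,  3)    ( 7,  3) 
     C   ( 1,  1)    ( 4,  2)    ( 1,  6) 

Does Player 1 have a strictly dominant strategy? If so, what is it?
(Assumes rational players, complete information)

No strictly dominant strategy exists for Player 1

Work:
A strategy strictly dominates another if it gives a strictly higher payoff against every opponent action. Compare each pair of P1's strategies column-by-column:
  A vs B: [3 vs 1, 2 vs 3, 7 vs 7] → A does not strictly dominate B (column Y: 2 ≤ 3)
  A vs C: [3 vs 1, 2 vs 4, 7 vs 1] → A does not strictly dominate C (column Y: 2 ≤ 4)
  B vs A: [1 vs 3, 3 vs 2, 7 vs 7] → B does not strictly dominate A (column X: 1 ≤ 3)
  B vs C: [1 vs 1, 3 vs 4, 7 vs 1] → B does not strictly dominate C (column X: 1 ≤ 1)
  C vs A: [1 vs 3, 4 vs 2, 1 vs 7] → C does not strictly dominate A (column X: 1 ≤ 3)
  C vs B: [1 vs 1, 4 vs 3, 1 vs 7] → C does not strictly dominate B (column X: 1 ≤ 1)
No single strategy strictly dominates all others → no strictly dominant strategy.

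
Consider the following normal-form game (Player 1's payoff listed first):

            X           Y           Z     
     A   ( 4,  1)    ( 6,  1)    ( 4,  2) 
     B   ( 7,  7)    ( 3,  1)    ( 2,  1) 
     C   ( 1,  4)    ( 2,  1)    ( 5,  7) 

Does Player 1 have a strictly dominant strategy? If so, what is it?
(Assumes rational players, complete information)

No strictly dominant strategy exists for Player 1

Work:
A strategy strictly dominates another if it gives a strictly higher payoff against every opponent action. Compare each pair of P1's strategies column-by-column:
  A vs B: [4 vs 7, 6 vs 3, 4 vs 2] → A does not strictly dominate B (column X: 4 ≤ 7)
  A vs C: [4 vs 1, 6 vs 2, 4 vs 5] → A does not strictly dominate C (column Z: 4 ≤ 5)
  B vs A: [7 vs 4, 3 vs 6, 2 vs 4] → B does not strictly dominate A (column Y: 3 ≤ 6)
  B vs C: [7 vs 1, 3 vs 2, 2 vs 5] → B does not strictly dominate C (column Z: 2 ≤ 5)
  C vs A: [1 vs 4, 2 vs 6, 5 vs 4] → C does not strictly dominate A (column X: 1 ≤ 4)
  C vs B: [1 vs 7, 2 vs 3, 5 vs 2] → C does not strictly dominate B (column X: 1 ≤ 7)
No single strategy strictly dominates all others → no strictly dominant strategy.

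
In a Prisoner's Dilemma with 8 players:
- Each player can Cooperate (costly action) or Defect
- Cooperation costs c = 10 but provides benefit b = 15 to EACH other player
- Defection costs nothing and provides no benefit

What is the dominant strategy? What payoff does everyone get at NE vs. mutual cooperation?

Dominant: Defect; NE payoff = 0; Coop payoff = 95

Work:
Defect dominates (saves cost c = 10, benefit to others is external)
NE: All defect → everyone gets 0
If all cooperate: each receives (7)×15 - 10 = 95
Social dilemma: 95 > 0 but NE gives 0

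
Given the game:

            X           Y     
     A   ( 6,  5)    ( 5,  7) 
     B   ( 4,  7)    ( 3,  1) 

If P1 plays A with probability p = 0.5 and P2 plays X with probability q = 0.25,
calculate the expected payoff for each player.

E[P1] = 4.25, E[P2] = 4.5

Work:
E[P1] = p·q·π₁(A,X) + p·(1-q)·π₁(A,Y) + (1-p)·q·π₁(B,X) + (1-p)·(1-q)·π₁(B,Y)
= 0.5·0.25·6 + 0.5·0.75·5 + 0.5·0.25·4 + 0.5·0.75·3
= 4.25

E[P2] = 4.5 (similar calculation)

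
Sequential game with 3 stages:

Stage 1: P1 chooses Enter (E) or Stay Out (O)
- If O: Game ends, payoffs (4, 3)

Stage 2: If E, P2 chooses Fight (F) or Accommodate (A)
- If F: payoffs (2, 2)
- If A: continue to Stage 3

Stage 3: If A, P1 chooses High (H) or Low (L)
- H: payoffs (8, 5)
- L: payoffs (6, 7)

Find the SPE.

SPE: (E, A, H); Outcome (8, 5)

Work:
Stage 3: P1 chooses H (8 vs 6)
Stage 2: P2: F->2, A->5 (anticipating H). Choose A
Stage 1: P1: O->4, E->8 (anticipating A, H). Choose E
SPE path: E -> A -> H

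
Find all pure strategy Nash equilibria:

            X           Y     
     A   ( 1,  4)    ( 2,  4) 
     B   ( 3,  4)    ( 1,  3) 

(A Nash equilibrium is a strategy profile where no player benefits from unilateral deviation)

Nash equilibrium: (A, Y), (B, X)

Work:
Best responses:
  P1 vs X: payoffs [1, 3] → best response B (payoff 3)
  P1 vs Y: payoffs [2, 1] → best response A (payoff 2)
  P2 vs A: payoffs [4, 4] → best response X/Y (payoff 4)
  P2 vs B: payoffs [4, 3] → best response X (payoff 4)
Mutual best responses: (A,Y), (B,X) → Nash equilibria.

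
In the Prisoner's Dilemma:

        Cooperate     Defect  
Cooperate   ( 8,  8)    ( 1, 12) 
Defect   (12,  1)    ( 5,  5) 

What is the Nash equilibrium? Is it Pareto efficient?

(Defect, Defect) is NE; not Pareto efficient

Work:
Defect dominates Cooperate for both players:
If P2 cooperates: Defect (12) > Cooperate (8)
If P2 defects: Defect (5) > Cooperate (1)
NE: (Defect, Defect) with payoff (5, 5)
But (Cooperate, Cooperate) = (8, 8) Pareto dominates (5, 5)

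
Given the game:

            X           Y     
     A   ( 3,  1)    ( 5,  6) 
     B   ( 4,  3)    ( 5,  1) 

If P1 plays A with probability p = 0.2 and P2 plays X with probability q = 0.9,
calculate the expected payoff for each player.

E[P1] = 3.92, E[P2] = 2.54

Work:
E[P1] = p·q·π₁(A,X) + p·(1-q)·π₁(A,Y) + (1-p)·q·π₁(B,X) + (1-p)·(1-q)·π₁(B,Y)
= 0.2·0.9·3 + 0.2·0.1·5 + 0.8·0.9·4 + 0.8·0.1·5
= 3.92

E[P2] = 2.54 (similar calculation)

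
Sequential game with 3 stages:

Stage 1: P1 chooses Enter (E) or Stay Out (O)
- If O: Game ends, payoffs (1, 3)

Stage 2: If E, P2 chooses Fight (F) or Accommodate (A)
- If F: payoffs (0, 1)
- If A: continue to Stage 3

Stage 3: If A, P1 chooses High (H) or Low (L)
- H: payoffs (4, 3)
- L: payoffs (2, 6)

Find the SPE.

SPE: (E, A, H); Outcome (4, 3)

Work:
Stage 3: P1 chooses H (4 vs 2)
Stage 2: P2: F->1, A->3 (anticipating H). Choose A
Stage 1: P1: O->1, E->4 (anticipating A, H). Choose E
SPE path: E -> A -> H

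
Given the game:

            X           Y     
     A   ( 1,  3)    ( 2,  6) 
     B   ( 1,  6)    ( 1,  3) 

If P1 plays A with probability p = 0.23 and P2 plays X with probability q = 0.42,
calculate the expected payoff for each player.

E[P1] = 1.1334, E[P2] = 4.3704

Work:
E[P1] = p·q·π₁(A,X) + p·(1-q)·π₁(A,Y) + (1-p)·q·π₁(B,X) + (1-p)·(1-q)·π₁(B,Y)
= 0.23·0.42·1 + 0.23·0.58·2 + 0.77·0.42·1 + 0.77·0.58·1
= 1.1334

E[P2] = 4.3704 (similar calculation)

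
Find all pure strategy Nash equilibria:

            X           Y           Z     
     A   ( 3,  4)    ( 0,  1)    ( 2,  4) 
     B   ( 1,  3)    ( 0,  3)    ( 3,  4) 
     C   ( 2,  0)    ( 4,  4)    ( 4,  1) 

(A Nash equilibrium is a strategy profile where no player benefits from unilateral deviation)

Nash equilibrium: (A, X), (C, Y)

Work:
Best responses:
  P1 vs X: payoffs [3, 1, 2] → best response A (payoff 3)
  P1 vs Y: payoffs [0, 0, 4] → best response C (payoff 4)
  P1 vs Z: payoffs [2, 3, 4] → best response C (payoff 4)
  P2 vs A: payoffs [4, 1, 4] → best response X/Z (payoff 4)
  P2 vs B: payoffs [3, 3, 4] → best response Z (payoff 4)
  P2 vs C: payoffs [0, 4, 1] → best response Y (payoff 4)
Mutual best responses: (A,X), (C,Y) → Nash equilibria.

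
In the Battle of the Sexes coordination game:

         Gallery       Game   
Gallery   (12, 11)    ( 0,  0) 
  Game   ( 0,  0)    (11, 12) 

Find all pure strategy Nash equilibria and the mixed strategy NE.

Pure NE: (Gallery, Gallery) and (Game, Game); Mixed NE: p = 0.5217, q = 0.4783

Work:
Check pure NE:
(Gallery, Gallery): (12, 11) - no unilateral deviation beneficial
(Game, Game): (11, 12) - no unilateral deviation beneficial
Mixed NE: P1 plays Gallery with p = 0.5217, P2 plays Gallery with q = 0.4783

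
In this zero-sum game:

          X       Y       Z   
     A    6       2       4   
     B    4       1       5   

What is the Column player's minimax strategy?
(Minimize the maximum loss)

Column should play Y, value = 2

Work:
Column player minimizes Row's maximum payoff:
Column X: max payoff to Row = 6
Column Y: max payoff to Row = 2
Column Z: max payoff to Row = 5
Minimum is 2, achieved by column Y.
Minimax strategy: Y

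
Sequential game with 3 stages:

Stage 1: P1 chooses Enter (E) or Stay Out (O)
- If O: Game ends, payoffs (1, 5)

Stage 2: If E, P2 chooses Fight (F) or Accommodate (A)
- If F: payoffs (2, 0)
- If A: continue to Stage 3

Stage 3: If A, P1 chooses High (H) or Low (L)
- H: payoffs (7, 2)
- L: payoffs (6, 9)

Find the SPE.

SPE: (E, A, H); Outcome (7, 2)

Work:
Stage 3: P1 chooses H (7 vs 6)
Stage 2: P2: F->0, A->2 (anticipating H). Choose A
Stage 1: P1: O->1, E->7 (anticipating A, H). Choose E
SPE path: E -> A -> H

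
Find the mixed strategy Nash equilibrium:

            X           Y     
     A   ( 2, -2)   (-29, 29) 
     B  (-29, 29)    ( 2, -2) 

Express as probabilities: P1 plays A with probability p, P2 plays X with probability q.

p = 0.5, q = 0.5

Work:
Find probabilities that make opponent indifferent:
P2 chooses q to make P1 indifferent between A and B
P1 chooses p to make P2 indifferent between X and Y
Mixed NE: P1 plays (A: 0.5, B: 0.5), P2 plays (X: 0.5, Y: 0.5)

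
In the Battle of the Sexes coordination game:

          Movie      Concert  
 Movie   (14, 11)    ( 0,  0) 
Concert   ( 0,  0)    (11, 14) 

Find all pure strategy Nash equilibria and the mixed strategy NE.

Pure NE: (Movie, Movie) and (Concert, Concert); Mixed NE: p = 0.56, q = 0.44

Work:
Check pure NE:
(Movie, Movie): (14, 11) - no unilateral deviation beneficial
(Concert, Concert): (11, 14) - no unilateral deviation beneficial
Mixed NE: P1 plays Movie with p = 0.56, P2 plays Movie with q = 0.44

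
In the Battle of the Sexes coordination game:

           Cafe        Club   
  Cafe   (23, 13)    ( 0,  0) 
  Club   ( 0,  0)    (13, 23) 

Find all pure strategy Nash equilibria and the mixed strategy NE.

Pure NE: (Cafe, Cafe) and (Club, Club); Mixed NE: p = 0.6389, q = 0.3611

Work:
Check pure NE:
(Cafe, Cafe): (23, 13) - no unilateral deviation beneficial
(Club, Club): (13, 23) - no unilateral deviation beneficial
Mixed NE: P1 plays Cafe with p = 0.6389, P2 plays Cafe with q = 0.3611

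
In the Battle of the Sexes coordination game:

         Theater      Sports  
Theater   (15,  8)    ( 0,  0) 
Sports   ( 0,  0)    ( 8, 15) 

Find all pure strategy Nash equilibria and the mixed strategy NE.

Pure NE: (Theater, Theater) and (Sports, Sports); Mixed NE: p = 0.6522, q = 0.3478

Work:
Check pure NE:
(Theater, Theater): (15, 8) - no unilateral deviation beneficial
(Sports, Sports): (8, 15) - no unilateral deviation beneficial
Mixed NE: P1 plays Theater with p = 0.6522, P2 plays Theater with q = 0.3478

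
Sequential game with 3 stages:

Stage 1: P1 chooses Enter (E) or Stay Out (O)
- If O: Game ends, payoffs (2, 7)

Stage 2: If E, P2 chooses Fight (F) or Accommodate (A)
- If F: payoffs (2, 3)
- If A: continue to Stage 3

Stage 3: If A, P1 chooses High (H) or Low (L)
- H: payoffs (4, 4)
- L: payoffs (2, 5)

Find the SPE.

SPE: (E, A, H); Outcome (4, 4)

Work:
Stage 3: P1 chooses H (4 vs 2)
Stage 2: P2: F->3, A->4 (anticipating H). Choose A
Stage 1: P1: O->2, E->4 (anticipating A, H). Choose E
SPE path: E -> A -> H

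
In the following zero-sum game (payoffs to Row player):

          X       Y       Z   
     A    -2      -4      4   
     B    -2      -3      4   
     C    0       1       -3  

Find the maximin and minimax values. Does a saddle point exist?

Maximin = -3, Minimax = 0, Saddle: False

Work:
Row minimums: [-4, -3, -3] → maximin = -3
Column maximums: [0, 1, 4] → minimax = 0
No saddle point (maximin ≠ minimax). Mixed strategy needed.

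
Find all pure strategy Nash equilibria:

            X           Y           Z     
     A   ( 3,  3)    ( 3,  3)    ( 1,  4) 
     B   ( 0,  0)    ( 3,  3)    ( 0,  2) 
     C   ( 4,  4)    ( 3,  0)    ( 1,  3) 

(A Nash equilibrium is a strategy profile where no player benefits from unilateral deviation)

Nash equilibrium: (A, Z), (B, Y), (C, X)

Work:
Best responses:
  P1 vs X: payoffs [3, 0, 4] → best response C (payoff 4)
  P1 vs Y: payoffs [3, 3, 3] → best response A/B/C (payoff 3)
  P1 vs Z: payoffs [1, 0, 1] → best response A/C (payoff 1)
  P2 vs A: payoffs [3, 3, 4] → best response Z (payoff 4)
  P2 vs B: payoffs [0, 3, 2] → best response Y (payoff 3)
  P2 vs C: payoffs [4, 0, 3] → best response X (payoff 4)
Mutual best responses: (A,Z), (B,Y), (C,X) → Nash equilibria.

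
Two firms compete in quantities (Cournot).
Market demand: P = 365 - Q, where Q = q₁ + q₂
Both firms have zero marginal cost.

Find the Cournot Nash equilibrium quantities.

q₁* = q₂* = 121.67; P* = 121.67

Work:
Profit: π_i = P·q_i = (a - q_i - q_j)·q_i
FOC: ∂π_i/∂q_i = a - 2q_i - q_j = 0
Reaction function: q_i = (365 - q_j)/2
Symmetry: q* = 365/3 = 121.67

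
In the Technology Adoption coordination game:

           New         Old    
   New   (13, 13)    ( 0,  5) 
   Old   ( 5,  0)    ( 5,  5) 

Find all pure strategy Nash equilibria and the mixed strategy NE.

Pure NE: (New, New) and (Old, Old); Mixed NE: p = 0.3846, q = 0.3846

Work:
Check pure NE:
(New, New): (13, 13) - no unilateral deviation beneficial
(Old, Old): (5, 5) - no unilateral deviation beneficial
Mixed NE: P1 plays New with p = 0.3846, P2 plays New with q = 0.3846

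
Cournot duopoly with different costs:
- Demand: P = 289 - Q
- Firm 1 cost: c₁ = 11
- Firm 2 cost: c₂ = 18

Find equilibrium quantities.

q₁* = 95.0, q₂* = 88.0

Work:
Reaction: q₁ = (289 - 11 - q₂)/2
Reaction: q₂ = (289 - 18 - q₁)/2
Solve simultaneously:
q₁* = (289 - 2×11 + 18)/3 = 95.0
q₂* = (289 - 2×18 + 11)/3 = 88.0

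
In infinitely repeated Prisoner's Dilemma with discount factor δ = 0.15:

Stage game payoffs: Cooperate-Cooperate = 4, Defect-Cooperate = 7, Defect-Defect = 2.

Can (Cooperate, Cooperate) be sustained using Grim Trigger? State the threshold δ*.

δ* = 0.6; since δ = 0.15 < 0.6, cooperation cannot be sustained

Work:
For Grim Trigger:
Cooperate forever: 4/(1-δ)
Defect then punished: 7 + 2·δ/(1-δ)
Need: 4/(1-δ) ≥ 7 + 2·δ/(1-δ)
Solving: δ ≥ (T-R)/(T-P) = (7-4)/(7-2) = 0.6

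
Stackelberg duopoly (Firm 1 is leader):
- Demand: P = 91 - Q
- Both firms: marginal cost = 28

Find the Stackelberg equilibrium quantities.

q₁* (leader) = 31.5, q₂* (follower) = 15.75

Work:
Follower's reaction: q₂ = (a - c - q₁)/2
Leader substitutes: π₁ = q₁·(a - q₁ - (a-c-q₁)/2 - c)
FOC: q₁* = (91 - 28)/2 = 31.50
Then: q₂* = (91 - 28 - 31.5)/2 = 15.75
Leader has first-mover advantage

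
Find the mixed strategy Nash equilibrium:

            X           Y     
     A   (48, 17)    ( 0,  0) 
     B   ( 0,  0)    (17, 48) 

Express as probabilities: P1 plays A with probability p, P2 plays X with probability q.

p = 0.7385, q = 0.2615

Work:
Find probabilities that make opponent indifferent:
P2 chooses q to make P1 indifferent between A and B
P1 chooses p to make P2 indifferent between X and Y
Mixed NE: P1 plays (A: 0.7385, B: 0.2615), P2 plays (X: 0.2615, Y: 0.7385)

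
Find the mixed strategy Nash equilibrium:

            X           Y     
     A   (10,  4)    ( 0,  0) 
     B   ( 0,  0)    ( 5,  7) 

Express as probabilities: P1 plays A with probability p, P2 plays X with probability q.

p = 0.6364, q = 0.3333

Work:
Find probabilities that make opponent indifferent:
P2 chooses q to make P1 indifferent between A and B
P1 chooses p to make P2 indifferent between X and Y
Mixed NE: P1 plays (A: 0.6364, B: 0.3636), P2 plays (X: 0.3333, Y: 0.6667)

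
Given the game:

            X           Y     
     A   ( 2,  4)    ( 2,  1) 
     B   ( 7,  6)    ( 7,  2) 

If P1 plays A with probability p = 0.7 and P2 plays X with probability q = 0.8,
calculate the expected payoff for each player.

E[P1] = 3.5, E[P2] = 3.94

Work:
E[P1] = p·q·π₁(A,X) + p·(1-q)·π₁(A,Y) + (1-p)·q·π₁(B,X) + (1-p)·(1-q)·π₁(B,Y)
= 0.7·0.8·2 + 0.7·0.2·2 + 0.3·0.8·7 + 0.3·0.2·7
= 3.5

E[P2] = 3.94 (similar calculation)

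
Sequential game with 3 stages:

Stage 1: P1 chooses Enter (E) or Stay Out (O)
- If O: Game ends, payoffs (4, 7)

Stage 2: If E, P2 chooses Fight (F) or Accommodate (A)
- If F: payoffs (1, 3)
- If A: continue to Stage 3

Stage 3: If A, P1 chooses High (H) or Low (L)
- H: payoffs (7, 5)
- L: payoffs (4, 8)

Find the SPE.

SPE: (E, A, H); Outcome (7, 5)

Work:
Stage 3: P1 chooses H (7 vs 4)
Stage 2: P2: F->3, A->5 (anticipating H). Choose A
Stage 1: P1: O->4, E->7 (anticipating A, H). Choose E
SPE path: E -> A -> H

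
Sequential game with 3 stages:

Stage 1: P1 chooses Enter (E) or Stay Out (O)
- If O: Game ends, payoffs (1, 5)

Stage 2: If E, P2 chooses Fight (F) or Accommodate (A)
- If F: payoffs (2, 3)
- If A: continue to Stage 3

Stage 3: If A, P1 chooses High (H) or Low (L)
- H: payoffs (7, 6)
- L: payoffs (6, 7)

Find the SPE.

SPE: (E, A, H); Outcome (7, 6)

Work:
Stage 3: P1 chooses H (7 vs 6)
Stage 2: P2: F->3, A->6 (anticipating H). Choose A
Stage 1: P1: O->1, E->7 (anticipating A, H). Choose E
SPE path: E -> A -> H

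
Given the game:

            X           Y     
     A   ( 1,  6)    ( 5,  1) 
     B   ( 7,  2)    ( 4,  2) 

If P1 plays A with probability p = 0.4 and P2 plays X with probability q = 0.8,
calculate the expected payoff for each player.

E[P1] = 4.56, E[P2] = 3.2

Work:
E[P1] = p·q·π₁(A,X) + p·(1-q)·π₁(A,Y) + (1-p)·q·π₁(B,X) + (1-p)·(1-q)·π₁(B,Y)
= 0.4·0.8·1 + 0.4·0.2·5 + 0.6·0.8·7 + 0.6·0.2·4
= 4.56

E[P2] = 3.2 (similar calculation)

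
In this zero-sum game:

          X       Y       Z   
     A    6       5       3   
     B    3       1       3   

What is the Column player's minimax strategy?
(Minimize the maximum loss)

Column should play Z, value = 3

Work:
Column player minimizes Row's maximum payoff:
Column X: max payoff to Row = 6
Column Y: max payoff to Row = 5
Column Z: max payoff to Row = 3
Minimum is 3, achieved by column Z.
Minimax strategy: Z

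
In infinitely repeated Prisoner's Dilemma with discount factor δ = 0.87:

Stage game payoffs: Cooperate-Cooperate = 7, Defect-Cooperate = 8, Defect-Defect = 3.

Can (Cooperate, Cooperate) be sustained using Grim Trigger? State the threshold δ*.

δ* = 0.2; since δ = 0.87 ≥ 0.2, cooperation can be sustained

Work:
For Grim Trigger:
Cooperate forever: 7/(1-δ)
Defect then punished: 8 + 3·δ/(1-δ)
Need: 7/(1-δ) ≥ 8 + 3·δ/(1-δ)
Solving: δ ≥ (T-R)/(T-P) = (8-7)/(8-3) = 0.2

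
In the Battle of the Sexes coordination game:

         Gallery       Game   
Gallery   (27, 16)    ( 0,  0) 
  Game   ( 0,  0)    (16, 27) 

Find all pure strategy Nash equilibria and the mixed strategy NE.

Pure NE: (Gallery, Gallery) and (Game, Game); Mixed NE: p = 0.6279, q = 0.3721

Work:
Check pure NE:
(Gallery, Gallery): (27, 16) - no unilateral deviation beneficial
(Game, Game): (16, 27) - no unilateral deviation beneficial
Mixed NE: P1 plays Gallery with p = 0.6279, P2 plays Gallery with q = 0.3721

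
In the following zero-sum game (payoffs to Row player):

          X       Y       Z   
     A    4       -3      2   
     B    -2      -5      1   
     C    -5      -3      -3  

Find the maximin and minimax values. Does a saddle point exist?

Maximin = -3, Minimax = -3, Saddle: True

Work:
Row minimums: [-3, -5, -5] → maximin = -3
Column maximums: [4, -3, 2] → minimax = -3
Saddle point exists! Game value = -3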